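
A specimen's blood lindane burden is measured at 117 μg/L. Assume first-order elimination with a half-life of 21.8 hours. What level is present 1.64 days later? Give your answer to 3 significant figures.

Convert the elapsed time: 1.64 days = 39.36 hours.
Number of half-lives: n = 39.36/21.8 ≈ 1.8055.
Remaining = 117 × (1/2)^1.8055 = 117 × 0.28608 ≈ 33.471 μg/L.

33.5 μg/L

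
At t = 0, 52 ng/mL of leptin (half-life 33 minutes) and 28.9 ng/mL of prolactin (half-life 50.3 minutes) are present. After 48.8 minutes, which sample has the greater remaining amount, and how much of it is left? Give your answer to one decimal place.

leptin: 52 × (1/2)^1.4788 ≈ 18.657 ng/mL.
prolactin: 28.9 × (1/2)^0.97018 ≈ 14.752 ng/mL.
Leptin has more remaining, at ≈ 18.657 ng/mL.

leptin, 18.7 ng/mL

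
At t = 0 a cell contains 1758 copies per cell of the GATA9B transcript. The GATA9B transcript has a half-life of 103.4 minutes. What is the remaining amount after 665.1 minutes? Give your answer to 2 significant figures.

20 copies per cell

Number of half-lives: n = 665.1/103.4 ≈ 6.4323.
Remaining = 1758 × (1/2)^6.4323 = 1758 × 0.011579 ≈ 20.356 copies per cell.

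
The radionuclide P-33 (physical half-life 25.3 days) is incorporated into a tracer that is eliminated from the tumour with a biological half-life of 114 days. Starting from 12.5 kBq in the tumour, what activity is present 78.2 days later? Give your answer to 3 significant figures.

0.912 kBq

1/t_eff = 1/t_phys + 1/t_biol = 1/25.3 + 1/114 = 0.048298 per day.
t_eff = 25.3 × 114 / (25.3 + 114) ≈ 20.705 days.
Remaining = 12.5 × (1/2)^(78.2/20.705) = 12.5 × (1/2)^3.7769 ≈ 0.91192 kBq.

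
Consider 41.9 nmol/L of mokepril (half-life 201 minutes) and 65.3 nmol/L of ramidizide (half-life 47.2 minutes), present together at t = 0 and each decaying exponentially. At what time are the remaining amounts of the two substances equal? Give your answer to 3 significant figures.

Set 41.9·(1/2)^(t/201) = 65.3·(1/2)^(t/47.2).
Taking log₂: log₂(41.9/65.3) = t·(1/201 − 1/47.2).
log₂(0.64165) = -0.64013; 1/201 − 1/47.2 = -0.016211.
t = -0.64013 / -0.016211 ≈ 39.487 minutes.

39.5 minutes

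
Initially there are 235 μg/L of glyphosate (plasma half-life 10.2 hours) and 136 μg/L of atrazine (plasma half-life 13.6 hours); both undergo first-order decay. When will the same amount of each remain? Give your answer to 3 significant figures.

Set 235·(1/2)^(t/10.2) = 136·(1/2)^(t/13.6).
Taking log₂: log₂(235/136) = t·(1/10.2 − 1/13.6).
log₂(1.7279) = 0.78905; 1/10.2 − 1/13.6 = 0.02451.
t = 0.78905 / 0.02451 ≈ 32.193 hours.

32.2 hours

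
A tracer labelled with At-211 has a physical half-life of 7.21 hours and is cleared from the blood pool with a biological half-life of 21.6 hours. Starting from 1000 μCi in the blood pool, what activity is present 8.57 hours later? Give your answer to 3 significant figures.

333 μCi

1/t_eff = 1/t_phys + 1/t_biol = 1/7.21 + 1/21.6 = 0.18499 per hour.
t_eff = 7.21 × 21.6 / (7.21 + 21.6) ≈ 5.4056 hours.
Remaining = 1000 × (1/2)^(8.57/5.4056) = 1000 × (1/2)^1.5854 ≈ 333.24 μCi.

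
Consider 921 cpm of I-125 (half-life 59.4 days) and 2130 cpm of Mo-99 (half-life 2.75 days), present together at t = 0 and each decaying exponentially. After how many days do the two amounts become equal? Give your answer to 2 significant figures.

Set 921·(1/2)^(t/59.4) = 2130·(1/2)^(t/2.75).
Taking log₂: log₂(921/2130) = t·(1/59.4 − 1/2.75).
log₂(0.43239) = -1.2096; 1/59.4 − 1/2.75 = -0.3468.
t = -1.2096 / -0.3468 ≈ 3.4878 days.

3.5 days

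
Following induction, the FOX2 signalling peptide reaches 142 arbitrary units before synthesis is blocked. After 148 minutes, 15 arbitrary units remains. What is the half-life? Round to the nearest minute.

46 minutes

A/A₀ = 15/142 ≈ 0.10563.
n = log₂(9.4667) ≈ 3.2429 half-lives elapsed in 148 minutes.
t½ = 148/3.2429 ≈ 45.639 minutes.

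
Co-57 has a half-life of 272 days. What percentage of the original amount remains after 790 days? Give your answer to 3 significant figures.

n = 790/272 ≈ 2.9044 half-lives.
Fraction remaining = (1/2)^2.9044 ≈ 0.13356, i.e. 13.356%.

13.4%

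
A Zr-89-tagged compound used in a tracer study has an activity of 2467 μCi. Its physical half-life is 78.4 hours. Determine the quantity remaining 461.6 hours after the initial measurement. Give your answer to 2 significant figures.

42 μCi

Number of half-lives: n = 461.6/78.4 ≈ 5.8878.
Remaining = 2467 × (1/2)^5.8878 = 2467 × 0.016889 ≈ 41.666 μCi.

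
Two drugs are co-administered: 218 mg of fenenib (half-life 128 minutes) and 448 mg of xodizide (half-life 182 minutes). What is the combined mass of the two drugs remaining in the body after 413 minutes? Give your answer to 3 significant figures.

fenenib: 218 × (1/2)^(413/128) = 218 × (1/2)^3.2266 ≈ 23.29 mg.
xodizide: 448 × (1/2)^(413/182) = 448 × (1/2)^2.2692 ≈ 92.933 mg.
Total = 23.29 + 92.933 ≈ 116.22 mg.

116 mg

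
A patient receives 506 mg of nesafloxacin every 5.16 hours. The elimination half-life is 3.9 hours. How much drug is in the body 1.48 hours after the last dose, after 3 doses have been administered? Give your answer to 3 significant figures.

The 3 doses were given 11.8, 6.64, 1.48 hours ago.
Total = 506·(1/2)^(11.8/3.9) + 506·(1/2)^(6.64/3.9) + 506·(1/2)^(1.48/3.9)
      = 62.136 + 155.46 + 388.97 ≈ 606.57 mg.

607 mg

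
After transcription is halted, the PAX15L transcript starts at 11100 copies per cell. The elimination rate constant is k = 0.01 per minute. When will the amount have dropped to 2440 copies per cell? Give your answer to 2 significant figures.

150 minutes

t½ = ln 2 / k = 0.69315 / 0.01 ≈ 69.315 minutes.
Fraction remaining = 2440/11100 ≈ 0.21982.
n = log₂(11100/2440) = ln(4.5492)/ln 2 ≈ 2.1856 half-lives.
t = n × t½ = 2.1856 × 69.315 ≈ 151.49 minutes.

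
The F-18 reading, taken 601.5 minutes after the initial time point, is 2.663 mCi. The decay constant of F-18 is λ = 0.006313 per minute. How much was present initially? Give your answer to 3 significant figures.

t½ = ln 2 / λ = 0.69315 / 0.006313 ≈ 109.8 minutes.
Number of half-lives elapsed: n = 601.5/109.8 ≈ 5.4783.
A₀ = A × 2^n = 2.663 × 2^5.4783 = 2.663 × 44.579 ≈ 118.71 mCi.

119 mCi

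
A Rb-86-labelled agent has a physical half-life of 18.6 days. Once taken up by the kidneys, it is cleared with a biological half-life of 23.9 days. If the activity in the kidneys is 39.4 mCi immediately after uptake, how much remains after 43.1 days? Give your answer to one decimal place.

1/t_eff = 1/t_phys + 1/t_biol = 1/18.6 + 1/23.9 = 0.095604 per day.
t_eff = 18.6 × 23.9 / (18.6 + 23.9) ≈ 10.46 days.
Remaining = 39.4 × (1/2)^(43.1/10.46) = 39.4 × (1/2)^4.1206 ≈ 2.2651 mCi.

2.3 mCi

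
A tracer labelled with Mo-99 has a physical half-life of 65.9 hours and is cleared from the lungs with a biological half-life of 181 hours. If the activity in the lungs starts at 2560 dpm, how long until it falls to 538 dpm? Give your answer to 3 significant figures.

109 hours

1/t_eff = 1/t_phys + 1/t_biol = 1/65.9 + 1/181 = 0.020699 per hour.
t_eff = 65.9 × 181 / (65.9 + 181) ≈ 48.311 hours.
n = log₂(2560/538) ≈ 2.2505; t = 2.2505 × 48.311 ≈ 108.72 hours.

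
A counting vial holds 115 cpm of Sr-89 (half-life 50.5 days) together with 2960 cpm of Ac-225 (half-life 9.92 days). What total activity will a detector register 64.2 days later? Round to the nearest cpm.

81 cpm

Sr-89: 115 × (1/2)^(64.2/50.5) = 115 × (1/2)^1.2713 ≈ 47.643 cpm.
Ac-225: 2960 × (1/2)^(64.2/9.92) = 2960 × (1/2)^6.4718 ≈ 33.35 cpm.
Total = 47.643 + 33.35 ≈ 80.993 cpm.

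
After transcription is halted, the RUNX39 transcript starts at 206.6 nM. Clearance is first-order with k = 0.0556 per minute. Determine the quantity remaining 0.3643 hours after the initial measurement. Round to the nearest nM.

61 nM

t½ = ln 2 / k = 0.69315 / 0.0556 ≈ 12.467 minutes.
Convert the elapsed time: 0.3643 hours = 21.858 minutes.
Number of half-lives: n = 21.858/12.467 ≈ 1.7533.
Remaining = 206.6 × (1/2)^1.7533 = 206.6 × 0.29662 ≈ 61.282 nM.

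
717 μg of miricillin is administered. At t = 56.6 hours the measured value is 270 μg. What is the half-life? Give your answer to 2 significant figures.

A/A₀ = 270/717 ≈ 0.37657.
n = log₂(2.6556) ≈ 1.409 half-lives elapsed in 56.6 hours.
t½ = 56.6/1.409 ≈ 40.17 hours.

40 hours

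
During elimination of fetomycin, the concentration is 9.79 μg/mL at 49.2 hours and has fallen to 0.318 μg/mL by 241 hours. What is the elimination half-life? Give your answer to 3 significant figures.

Over Δt = 241 − 49.2 = 191.8 hours, the level fell by a factor of 9.79/0.318 ≈ 30.786.
n = log₂(30.786) ≈ 4.9442 half-lives, so t½ = 191.8/4.9442 ≈ 38.793 hours.

38.8 hours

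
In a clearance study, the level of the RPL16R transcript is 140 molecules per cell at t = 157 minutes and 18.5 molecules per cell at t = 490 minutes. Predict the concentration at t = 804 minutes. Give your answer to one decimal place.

Over Δt = 490 − 157 = 333 minutes, the level fell by a factor of 140/18.5 ≈ 7.5676.
n = log₂(7.5676) ≈ 2.9198 half-lives, so t½ = 333/2.9198 ≈ 114.05 minutes.
From t = 490 to t = 804: 18.5 × (1/2)^((804−490)/114.05) ≈ 2.7439 molecules per cell.

2.7 molecules per cell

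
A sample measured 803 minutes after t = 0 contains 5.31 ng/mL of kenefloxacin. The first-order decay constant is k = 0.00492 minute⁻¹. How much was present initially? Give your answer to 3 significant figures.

276 ng/mL

t½ = ln 2 / k = 0.69315 / 0.00492 ≈ 140.88 minutes.
Number of half-lives elapsed: n = 803/140.88 ≈ 5.6997.
A₀ = A × 2^n = 5.31 × 2^5.6997 = 5.31 × 51.975 ≈ 275.99 ng/mL.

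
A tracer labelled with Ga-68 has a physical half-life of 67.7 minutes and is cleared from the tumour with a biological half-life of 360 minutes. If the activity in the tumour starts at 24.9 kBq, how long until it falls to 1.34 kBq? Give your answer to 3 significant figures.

240 minutes

1/t_eff = 1/t_phys + 1/t_biol = 1/67.7 + 1/360 = 0.017549 per minute.
t_eff = 67.7 × 360 / (67.7 + 360) ≈ 56.984 minutes.
n = log₂(24.9/1.34) ≈ 4.2158; t = 4.2158 × 56.984 ≈ 240.23 minutes.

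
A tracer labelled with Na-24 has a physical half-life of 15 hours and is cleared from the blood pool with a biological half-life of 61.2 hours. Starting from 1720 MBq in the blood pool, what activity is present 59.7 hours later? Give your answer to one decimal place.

1/t_eff = 1/t_phys + 1/t_biol = 1/15 + 1/61.2 = 0.083007 per hour.
t_eff = 15 × 61.2 / (15 + 61.2) ≈ 12.047 hours.
Remaining = 1720 × (1/2)^(59.7/12.047) = 1720 × (1/2)^4.9555 ≈ 55.434 MBq.

55.4 MBq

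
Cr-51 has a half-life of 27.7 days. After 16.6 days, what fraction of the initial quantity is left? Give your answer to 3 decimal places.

0.660

n = 16.6/27.7 ≈ 0.59928 half-lives.
Fraction remaining = (1/2)^0.59928 ≈ 0.66008.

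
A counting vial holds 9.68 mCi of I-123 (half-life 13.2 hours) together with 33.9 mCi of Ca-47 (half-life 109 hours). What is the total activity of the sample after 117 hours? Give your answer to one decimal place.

I-123: 9.68 × (1/2)^(117/13.2) = 9.68 × (1/2)^8.8636 ≈ 0.02078 mCi.
Ca-47: 33.9 × (1/2)^(117/109) = 33.9 × (1/2)^1.0734 ≈ 16.109 mCi.
Total = 0.02078 + 16.109 ≈ 16.13 mCi.

16.1 mCi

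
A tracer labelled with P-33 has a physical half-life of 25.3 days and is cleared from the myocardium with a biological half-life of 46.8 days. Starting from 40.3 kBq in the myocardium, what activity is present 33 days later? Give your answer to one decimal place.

1/t_eff = 1/t_phys + 1/t_biol = 1/25.3 + 1/46.8 = 0.060893 per day.
t_eff = 25.3 × 46.8 / (25.3 + 46.8) ≈ 16.422 days.
Remaining = 40.3 × (1/2)^(33/16.422) = 40.3 × (1/2)^2.0095 ≈ 10.009 kBq.

10.0 kBq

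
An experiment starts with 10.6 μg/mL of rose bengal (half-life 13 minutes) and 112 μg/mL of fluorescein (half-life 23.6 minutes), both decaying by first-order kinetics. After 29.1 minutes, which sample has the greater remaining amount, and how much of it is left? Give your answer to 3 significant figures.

rose bengal: 10.6 × (1/2)^2.2385 ≈ 2.2463 μg/mL.
fluorescein: 112 × (1/2)^1.2331 ≈ 47.647 μg/mL.
Fluorescein has more remaining, at ≈ 47.647 μg/mL.

fluorescein, 47.6 μg/mL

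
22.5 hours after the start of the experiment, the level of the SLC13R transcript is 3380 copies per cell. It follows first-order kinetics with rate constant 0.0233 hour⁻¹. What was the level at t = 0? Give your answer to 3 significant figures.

t½ = ln 2 / λ = 0.69315 / 0.0233 ≈ 29.749 hours.
Number of half-lives elapsed: n = 22.5/29.749 ≈ 0.75633.
A₀ = A × 2^n = 3380 × 2^0.75633 = 3380 × 1.6892 ≈ 5709.5 copies per cell.

5710 copies per cell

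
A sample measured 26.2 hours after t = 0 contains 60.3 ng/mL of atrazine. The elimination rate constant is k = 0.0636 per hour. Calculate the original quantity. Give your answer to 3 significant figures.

t½ = ln 2 / k = 0.69315 / 0.0636 ≈ 10.899 hours.
Number of half-lives elapsed: n = 26.2/10.899 ≈ 2.404.
A₀ = A × 2^n = 60.3 × 2^2.404 = 60.3 × 5.2927 ≈ 319.15 ng/mL.

319 ng/mL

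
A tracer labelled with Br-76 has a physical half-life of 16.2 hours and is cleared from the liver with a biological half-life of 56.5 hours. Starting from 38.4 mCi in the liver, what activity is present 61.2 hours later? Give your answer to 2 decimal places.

1.32 mCi

1/t_eff = 1/t_phys + 1/t_biol = 1/16.2 + 1/56.5 = 0.079428 per hour.
t_eff = 16.2 × 56.5 / (16.2 + 56.5) ≈ 12.59 hours.
Remaining = 38.4 × (1/2)^(61.2/12.59) = 38.4 × (1/2)^4.861 ≈ 1.3214 mCi.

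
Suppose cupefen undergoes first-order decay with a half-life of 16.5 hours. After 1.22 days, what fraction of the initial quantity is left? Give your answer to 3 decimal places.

1.22 days = 29.28 hours.
n = 29.28/16.5 ≈ 1.7745 half-lives.
Fraction remaining = (1/2)^1.7745 ≈ 0.29229.

0.292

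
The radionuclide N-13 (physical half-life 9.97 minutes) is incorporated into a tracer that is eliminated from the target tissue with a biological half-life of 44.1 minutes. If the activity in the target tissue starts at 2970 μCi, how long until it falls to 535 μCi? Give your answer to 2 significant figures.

20 minutes

1/t_eff = 1/t_phys + 1/t_biol = 1/9.97 + 1/44.1 = 0.12298 per minute.
t_eff = 9.97 × 44.1 / (9.97 + 44.1) ≈ 8.1316 minutes.
n = log₂(2970/535) ≈ 2.4729; t = 2.4729 × 8.1316 ≈ 20.108 minutes.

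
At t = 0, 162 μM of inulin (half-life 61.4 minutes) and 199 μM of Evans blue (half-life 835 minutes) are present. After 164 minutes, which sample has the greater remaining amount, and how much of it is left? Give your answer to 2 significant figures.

inulin: 162 × (1/2)^2.671 ≈ 25.437 μM.
Evans blue: 199 × (1/2)^0.19641 ≈ 173.67 μM.
Evans blue has more remaining, at ≈ 173.67 μM.

Evans blue, 170 μM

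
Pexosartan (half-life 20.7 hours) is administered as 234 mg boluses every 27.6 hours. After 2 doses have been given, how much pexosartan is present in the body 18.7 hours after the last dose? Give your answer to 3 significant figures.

175 mg

The 2 doses were given 46.3, 18.7 hours ago.
Total = 234·(1/2)^(46.3/20.7) + 234·(1/2)^(18.7/20.7)
      = 49.648 + 125.1 ≈ 174.75 mg.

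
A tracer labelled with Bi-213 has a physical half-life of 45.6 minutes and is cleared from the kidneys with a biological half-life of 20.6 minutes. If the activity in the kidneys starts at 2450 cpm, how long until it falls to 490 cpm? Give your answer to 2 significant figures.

1/t_eff = 1/t_phys + 1/t_biol = 1/45.6 + 1/20.6 = 0.070474 per minute.
t_eff = 45.6 × 20.6 / (45.6 + 20.6) ≈ 14.19 minutes.
n = log₂(2450/490) ≈ 2.3219; t = 2.3219 × 14.19 ≈ 32.948 minutes.

33 minutes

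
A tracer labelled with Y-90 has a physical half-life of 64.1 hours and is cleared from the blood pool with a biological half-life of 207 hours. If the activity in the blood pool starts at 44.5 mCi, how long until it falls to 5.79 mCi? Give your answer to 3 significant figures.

1/t_eff = 1/t_phys + 1/t_biol = 1/64.1 + 1/207 = 0.020432 per hour.
t_eff = 64.1 × 207 / (64.1 + 207) ≈ 48.944 hours.
n = log₂(44.5/5.79) ≈ 2.9422; t = 2.9422 × 48.944 ≈ 144 hours.

144 hours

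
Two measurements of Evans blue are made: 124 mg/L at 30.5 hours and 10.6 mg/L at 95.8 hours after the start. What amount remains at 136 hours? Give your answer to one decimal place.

Over Δt = 95.8 − 30.5 = 65.3 hours, the level fell by a factor of 124/10.6 ≈ 11.698.
n = log₂(11.698) ≈ 3.5482 half-lives, so t½ = 65.3/3.5482 ≈ 18.404 hours.
From t = 95.8 to t = 136: 10.6 × (1/2)^((136−95.8)/18.404) ≈ 2.3321 mg/L.

2.3 mg/L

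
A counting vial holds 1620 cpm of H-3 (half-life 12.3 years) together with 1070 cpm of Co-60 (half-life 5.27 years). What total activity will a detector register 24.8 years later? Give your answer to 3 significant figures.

441 cpm

H-3: 1620 × (1/2)^(24.8/12.3) = 1620 × (1/2)^2.0163 ≈ 400.46 cpm.
Co-60: 1070 × (1/2)^(24.8/5.27) = 1070 × (1/2)^4.7059 ≈ 40.999 cpm.
Total = 400.46 + 40.999 ≈ 441.46 cpm.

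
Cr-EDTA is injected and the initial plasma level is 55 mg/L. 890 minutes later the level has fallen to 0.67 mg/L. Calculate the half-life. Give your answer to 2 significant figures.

A/A₀ = 0.67/55 ≈ 0.012182.
n = log₂(82.09) ≈ 6.3591 half-lives elapsed in 890 minutes.
t½ = 890/6.3591 ≈ 139.96 minutes.

140 minutes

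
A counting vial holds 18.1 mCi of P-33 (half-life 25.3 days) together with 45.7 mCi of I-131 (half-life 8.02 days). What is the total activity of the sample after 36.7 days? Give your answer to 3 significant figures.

P-33: 18.1 × (1/2)^(36.7/25.3) = 18.1 × (1/2)^1.4506 ≈ 6.6223 mCi.
I-131: 45.7 × (1/2)^(36.7/8.02) = 45.7 × (1/2)^4.5761 ≈ 1.916 mCi.
Total = 6.6223 + 1.916 ≈ 8.5382 mCi.

8.54 mCi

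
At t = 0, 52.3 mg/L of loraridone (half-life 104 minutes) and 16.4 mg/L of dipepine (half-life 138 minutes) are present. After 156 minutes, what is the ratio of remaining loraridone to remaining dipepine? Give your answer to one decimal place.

2.5

loraridone: 52.3 × (1/2)^(156/104) = 52.3 × (1/2)^1.5 ≈ 18.491 mg/L.
dipepine: 16.4 × (1/2)^(156/138) = 16.4 × (1/2)^1.1304 ≈ 7.4912 mg/L.
Ratio ≈ 18.491 / 7.4912 ≈ 2.4684.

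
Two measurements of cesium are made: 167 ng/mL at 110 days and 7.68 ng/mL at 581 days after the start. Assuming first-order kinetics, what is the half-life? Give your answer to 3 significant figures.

Over Δt = 581 − 110 = 471 days, the level fell by a factor of 167/7.68 ≈ 21.745.
n = log₂(21.745) ≈ 4.4426 half-lives, so t½ = 471/4.4426 ≈ 106.02 days.

106 days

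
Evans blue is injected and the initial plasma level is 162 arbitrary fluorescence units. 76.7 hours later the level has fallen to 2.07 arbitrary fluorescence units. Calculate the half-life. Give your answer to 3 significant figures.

A/A₀ = 2.07/162 ≈ 0.012778.
n = log₂(78.261) ≈ 6.2902 half-lives elapsed in 76.7 hours.
t½ = 76.7/6.2902 ≈ 12.194 hours.

12.2 hours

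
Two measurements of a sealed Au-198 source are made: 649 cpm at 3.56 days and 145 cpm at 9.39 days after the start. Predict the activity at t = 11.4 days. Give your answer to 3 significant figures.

86.5 cpm

Over Δt = 9.39 − 3.56 = 5.83 days, the level fell by a factor of 649/145 ≈ 4.4759.
n = log₂(4.4759) ≈ 2.1622 half-lives, so t½ = 5.83/2.1622 ≈ 2.6964 days.
From t = 9.39 to t = 11.4: 145 × (1/2)^((11.4−9.39)/2.6964) ≈ 86.49 cpm.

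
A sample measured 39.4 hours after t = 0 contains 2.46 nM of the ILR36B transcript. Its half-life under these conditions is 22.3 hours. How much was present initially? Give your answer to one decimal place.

Number of half-lives elapsed: n = 39.4/22.3 ≈ 1.7668.
A₀ = A × 2^n = 2.46 × 2^1.7668 = 2.46 × 3.403 ≈ 8.3714 nM.

8.4 nM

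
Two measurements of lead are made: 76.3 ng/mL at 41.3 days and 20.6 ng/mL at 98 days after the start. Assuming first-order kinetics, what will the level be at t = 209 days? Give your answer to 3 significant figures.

1.59 ng/mL

Over Δt = 98 − 41.3 = 56.7 days, the level fell by a factor of 76.3/20.6 ≈ 3.7039.
n = log₂(3.7039) ≈ 1.889 half-lives, so t½ = 56.7/1.889 ≈ 30.015 days.
From t = 98 to t = 209: 20.6 × (1/2)^((209−98)/30.015) ≈ 1.5872 ng/mL.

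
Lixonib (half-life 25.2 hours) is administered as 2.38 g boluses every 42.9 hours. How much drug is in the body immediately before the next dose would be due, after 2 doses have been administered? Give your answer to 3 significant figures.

0.956 g

The 2 doses were given 85.8, 42.9 hours ago.
Total = 2.38·(1/2)^(85.8/25.2) + 2.38·(1/2)^(42.9/25.2)
      = 0.22472 + 0.73132 ≈ 0.95604 g.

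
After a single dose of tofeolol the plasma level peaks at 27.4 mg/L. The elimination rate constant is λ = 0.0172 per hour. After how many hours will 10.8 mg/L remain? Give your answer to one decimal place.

54.1 hours

t½ = ln 2 / λ = 0.69315 / 0.0172 ≈ 40.299 hours.
Fraction remaining = 10.8/27.4 ≈ 0.39416.
n = log₂(27.4/10.8) = ln(2.537)/ln 2 ≈ 1.3431 half-lives.
t = n × t½ = 1.3431 × 40.299 ≈ 54.128 hours.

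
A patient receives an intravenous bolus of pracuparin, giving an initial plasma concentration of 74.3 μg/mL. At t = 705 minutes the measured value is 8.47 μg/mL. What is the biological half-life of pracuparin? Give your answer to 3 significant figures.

225 minutes

A/A₀ = 8.47/74.3 ≈ 0.114.
n = log₂(8.7721) ≈ 3.1329 half-lives elapsed in 705 minutes.
t½ = 705/3.1329 ≈ 225.03 minutes.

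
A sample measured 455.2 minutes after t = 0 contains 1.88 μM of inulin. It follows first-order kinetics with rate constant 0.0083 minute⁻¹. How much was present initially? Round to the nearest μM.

t½ = ln 2 / k = 0.69315 / 0.0083 ≈ 83.512 minutes.
Number of half-lives elapsed: n = 455.2/83.512 ≈ 5.4507.
A₀ = A × 2^n = 1.88 × 2^5.4507 = 1.88 × 43.735 ≈ 82.223 μM.

82 μM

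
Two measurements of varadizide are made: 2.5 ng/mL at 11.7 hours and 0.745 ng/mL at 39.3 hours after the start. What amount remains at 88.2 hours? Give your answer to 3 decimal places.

0.087 ng/mL

Over Δt = 39.3 − 11.7 = 27.6 hours, the level fell by a factor of 2.5/0.745 ≈ 3.3557.
n = log₂(3.3557) ≈ 1.7466 half-lives, so t½ = 27.6/1.7466 ≈ 15.802 hours.
From t = 39.3 to t = 88.2: 0.745 × (1/2)^((88.2−39.3)/15.802) ≈ 0.087218 ng/mL.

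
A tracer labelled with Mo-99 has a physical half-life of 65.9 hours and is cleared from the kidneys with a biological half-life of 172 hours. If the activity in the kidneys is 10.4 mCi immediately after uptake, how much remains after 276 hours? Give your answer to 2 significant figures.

0.19 mCi

1/t_eff = 1/t_phys + 1/t_biol = 1/65.9 + 1/172 = 0.020988 per hour.
t_eff = 65.9 × 172 / (65.9 + 172) ≈ 47.645 hours.
Remaining = 10.4 × (1/2)^(276/47.645) = 10.4 × (1/2)^5.7928 ≈ 0.1876 mCi.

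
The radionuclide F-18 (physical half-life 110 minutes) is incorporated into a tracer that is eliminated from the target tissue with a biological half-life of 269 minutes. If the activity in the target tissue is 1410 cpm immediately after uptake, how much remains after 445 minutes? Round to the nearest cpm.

1/t_eff = 1/t_phys + 1/t_biol = 1/110 + 1/269 = 0.012808 per minute.
t_eff = 110 × 269 / (110 + 269) ≈ 78.074 minutes.
Remaining = 1410 × (1/2)^(445/78.074) = 1410 × (1/2)^5.6997 ≈ 27.129 cpm.

27 cpm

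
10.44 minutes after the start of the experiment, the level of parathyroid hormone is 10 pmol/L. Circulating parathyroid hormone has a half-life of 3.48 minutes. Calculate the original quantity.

80 pmol/L

Number of half-lives elapsed: n = 10.44/3.48 ≈ 3.
A₀ = A × 2^n = 10 × 2^3 = 10 × 8 ≈ 80 pmol/L.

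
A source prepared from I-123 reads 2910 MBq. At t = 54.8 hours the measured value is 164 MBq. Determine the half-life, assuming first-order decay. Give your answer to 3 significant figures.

13.2 hours

A/A₀ = 164/2910 ≈ 0.056357.
n = log₂(17.744) ≈ 4.1493 half-lives elapsed in 54.8 hours.
t½ = 54.8/4.1493 ≈ 13.207 hours.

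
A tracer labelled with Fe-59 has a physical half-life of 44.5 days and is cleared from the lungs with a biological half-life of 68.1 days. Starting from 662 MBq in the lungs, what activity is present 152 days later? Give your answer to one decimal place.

1/t_eff = 1/t_phys + 1/t_biol = 1/44.5 + 1/68.1 = 0.037156 per day.
t_eff = 44.5 × 68.1 / (44.5 + 68.1) ≈ 26.913 days.
Remaining = 662 × (1/2)^(152/26.913) = 662 × (1/2)^5.6477 ≈ 13.204 MBq.

13.2 MBq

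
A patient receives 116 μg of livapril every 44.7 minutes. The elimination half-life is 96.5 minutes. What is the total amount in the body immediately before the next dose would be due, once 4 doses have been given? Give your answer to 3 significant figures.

The 4 doses were given 178.8, 134.1, 89.4, 44.7 minutes ago.
Total = 116·(1/2)^(178.8/96.5) + 116·(1/2)^(134.1/96.5) + 116·(1/2)^(89.4/96.5) + 116·(1/2)^(44.7/96.5)
      = 32.114 + 44.273 + 61.035 + 84.143 ≈ 221.56 μg.

222 μg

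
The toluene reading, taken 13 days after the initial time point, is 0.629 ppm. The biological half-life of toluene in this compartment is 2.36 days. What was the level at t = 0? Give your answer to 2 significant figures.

Number of half-lives elapsed: n = 13/2.36 ≈ 5.5085.
A₀ = A × 2^n = 0.629 × 2^5.5085 = 0.629 × 45.521 ≈ 28.633 ppm.

29 ppm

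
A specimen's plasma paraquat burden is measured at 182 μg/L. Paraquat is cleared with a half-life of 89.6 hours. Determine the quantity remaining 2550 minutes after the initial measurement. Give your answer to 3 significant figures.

Convert the elapsed time: 2550 minutes = 42.5 hours.
Number of half-lives: n = 42.5/89.6 ≈ 0.47433.
Remaining = 182 × (1/2)^0.47433 = 182 × 0.7198 ≈ 131 μg/L.

131 μg/L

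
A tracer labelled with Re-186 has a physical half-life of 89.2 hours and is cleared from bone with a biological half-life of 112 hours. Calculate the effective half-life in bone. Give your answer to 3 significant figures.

49.7 hours

1/t_eff = 1/t_phys + 1/t_biol = 1/89.2 + 1/112 = 0.020139 per hour.
t_eff = 89.2 × 112 / (89.2 + 112) ≈ 49.654 hours.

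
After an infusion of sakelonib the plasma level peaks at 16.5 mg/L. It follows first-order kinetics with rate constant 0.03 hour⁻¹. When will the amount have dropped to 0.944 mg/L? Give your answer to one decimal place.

t½ = ln 2 / λ = 0.69315 / 0.03 ≈ 23.105 hours.
Fraction remaining = 0.944/16.5 ≈ 0.057212.
n = log₂(16.5/0.944) = ln(17.479)/ln 2 ≈ 4.1275 half-lives.
t = n × t½ = 4.1275 × 23.105 ≈ 95.366 hours.

95.4 hours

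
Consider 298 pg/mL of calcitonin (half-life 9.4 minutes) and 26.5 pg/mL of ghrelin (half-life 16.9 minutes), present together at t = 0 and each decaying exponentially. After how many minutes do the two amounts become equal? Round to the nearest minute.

Set 298·(1/2)^(t/9.4) = 26.5·(1/2)^(t/16.9).
Taking log₂: log₂(298/26.5) = t·(1/9.4 − 1/16.9).
log₂(11.245) = 3.4912; 1/9.4 − 1/16.9 = 0.047211.
t = 3.4912 / 0.047211 ≈ 73.949 minutes.

74 minutes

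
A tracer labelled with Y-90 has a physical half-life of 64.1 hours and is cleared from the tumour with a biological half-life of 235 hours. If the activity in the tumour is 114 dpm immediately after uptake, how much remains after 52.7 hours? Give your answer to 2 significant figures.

1/t_eff = 1/t_phys + 1/t_biol = 1/64.1 + 1/235 = 0.019856 per hour.
t_eff = 64.1 × 235 / (64.1 + 235) ≈ 50.363 hours.
Remaining = 114 × (1/2)^(52.7/50.363) = 114 × (1/2)^1.0464 ≈ 55.196 dpm.

55 dpm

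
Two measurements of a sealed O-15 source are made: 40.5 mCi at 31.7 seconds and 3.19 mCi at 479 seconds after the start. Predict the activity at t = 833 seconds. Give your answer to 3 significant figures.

0.427 mCi

Over Δt = 479 − 31.7 = 447.3 seconds, the level fell by a factor of 40.5/3.19 ≈ 12.696.
n = log₂(12.696) ≈ 3.6663 half-lives, so t½ = 447.3/3.6663 ≈ 122 seconds.
From t = 479 to t = 833: 3.19 × (1/2)^((833−479)/122) ≈ 0.42691 mCi.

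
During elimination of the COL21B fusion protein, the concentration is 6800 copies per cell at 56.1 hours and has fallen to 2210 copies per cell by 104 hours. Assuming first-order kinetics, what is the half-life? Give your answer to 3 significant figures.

29.5 hours

Over Δt = 104 − 56.1 = 47.9 hours, the level fell by a factor of 6800/2210 ≈ 3.0769.
n = log₂(3.0769) ≈ 1.6215 half-lives, so t½ = 47.9/1.6215 ≈ 29.541 hours.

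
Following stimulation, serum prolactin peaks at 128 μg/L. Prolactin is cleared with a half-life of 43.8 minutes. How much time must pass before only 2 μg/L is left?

2/128 = 1/64, so 6 half-lives have elapsed.
t = 6 × 43.8 = 262.8 minutes.

262.8 minutes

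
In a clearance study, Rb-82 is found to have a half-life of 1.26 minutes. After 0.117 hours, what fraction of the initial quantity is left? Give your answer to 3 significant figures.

0.117 hours = 7.02 minutes.
n = 7.02/1.26 ≈ 5.5714 half-lives.
Fraction remaining = (1/2)^5.5714 ≈ 0.02103.

0.0210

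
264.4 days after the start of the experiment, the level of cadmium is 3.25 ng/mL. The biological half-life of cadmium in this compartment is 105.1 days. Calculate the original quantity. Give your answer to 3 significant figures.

Number of half-lives elapsed: n = 264.4/105.1 ≈ 2.5157.
A₀ = A × 2^n = 3.25 × 2^2.5157 = 3.25 × 5.7187 ≈ 18.586 ng/mL.

18.6 ng/mL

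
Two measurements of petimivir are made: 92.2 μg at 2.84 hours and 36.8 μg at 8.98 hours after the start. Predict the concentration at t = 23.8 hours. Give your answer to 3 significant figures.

Over Δt = 8.98 − 2.84 = 6.14 hours, the level fell by a factor of 92.2/36.8 ≈ 2.5054.
n = log₂(2.5054) ≈ 1.3251 half-lives, so t½ = 6.14/1.3251 ≈ 4.6337 hours.
From t = 8.98 to t = 23.8: 36.8 × (1/2)^((23.8−8.98)/4.6337) ≈ 4.0093 μg.

4.01 μg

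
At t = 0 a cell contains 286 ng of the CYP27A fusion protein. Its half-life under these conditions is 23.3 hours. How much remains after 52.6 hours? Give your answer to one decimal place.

Number of half-lives: n = 52.6/23.3 ≈ 2.2575.
Remaining = 286 × (1/2)^2.2575 = 286 × 0.20913 ≈ 59.812 ng.

59.8 ng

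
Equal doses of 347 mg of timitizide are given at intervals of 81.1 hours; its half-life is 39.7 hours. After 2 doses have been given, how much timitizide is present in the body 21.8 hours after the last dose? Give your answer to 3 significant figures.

The 2 doses were given 102.9, 21.8 hours ago.
Total = 347·(1/2)^(102.9/39.7) + 347·(1/2)^(21.8/39.7)
      = 57.554 + 237.15 ≈ 294.71 mg.

295 mg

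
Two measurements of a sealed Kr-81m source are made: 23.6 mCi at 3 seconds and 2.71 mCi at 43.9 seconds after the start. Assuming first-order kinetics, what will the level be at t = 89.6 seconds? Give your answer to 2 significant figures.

Over Δt = 43.9 − 3 = 40.9 seconds, the level fell by a factor of 23.6/2.71 ≈ 8.7085.
n = log₂(8.7085) ≈ 3.1224 half-lives, so t½ = 40.9/3.1224 ≈ 13.099 seconds.
From t = 43.9 to t = 89.6: 2.71 × (1/2)^((89.6−43.9)/13.099) ≈ 0.24139 mCi.

0.24 mCi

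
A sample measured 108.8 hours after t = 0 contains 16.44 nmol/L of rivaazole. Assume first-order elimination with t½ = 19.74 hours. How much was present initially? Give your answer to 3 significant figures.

750 nmol/L

Number of half-lives elapsed: n = 108.8/19.74 ≈ 5.5117.
A₀ = A × 2^n = 16.44 × 2^5.5117 = 16.44 × 45.622 ≈ 750.02 nmol/L.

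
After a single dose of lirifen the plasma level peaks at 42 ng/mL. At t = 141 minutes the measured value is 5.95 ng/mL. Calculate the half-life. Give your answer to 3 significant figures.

50.0 minutes

A/A₀ = 5.95/42 ≈ 0.14167.
n = log₂(7.0588) ≈ 2.8194 half-lives elapsed in 141 minutes.
t½ = 141/2.8194 ≈ 50.01 minutes.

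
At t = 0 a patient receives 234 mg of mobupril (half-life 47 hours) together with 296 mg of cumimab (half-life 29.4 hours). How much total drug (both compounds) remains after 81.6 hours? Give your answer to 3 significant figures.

mobupril: 234 × (1/2)^(81.6/47) = 234 × (1/2)^1.7362 ≈ 70.239 mg.
cumimab: 296 × (1/2)^(81.6/29.4) = 296 × (1/2)^2.7755 ≈ 43.229 mg.
Total = 70.239 + 43.229 ≈ 113.47 mg.

113 mg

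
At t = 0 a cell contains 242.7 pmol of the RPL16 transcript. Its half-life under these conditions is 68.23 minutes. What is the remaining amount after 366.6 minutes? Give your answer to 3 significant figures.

Number of half-lives: n = 366.6/68.23 ≈ 5.373.
Remaining = 242.7 × (1/2)^5.373 = 242.7 × 0.02413 ≈ 5.8565 pmol.

5.86 pmol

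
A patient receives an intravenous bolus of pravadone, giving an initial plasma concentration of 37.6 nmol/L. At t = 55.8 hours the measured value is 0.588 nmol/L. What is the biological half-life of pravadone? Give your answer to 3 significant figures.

A/A₀ = 0.588/37.6 ≈ 0.015638.
n = log₂(63.946) ≈ 5.9988 half-lives elapsed in 55.8 hours.
t½ = 55.8/5.9988 ≈ 9.3019 hours.

9.30 hours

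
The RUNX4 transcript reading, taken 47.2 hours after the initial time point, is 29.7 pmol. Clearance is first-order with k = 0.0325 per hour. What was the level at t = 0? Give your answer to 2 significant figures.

140 pmol

t½ = ln 2 / k = 0.69315 / 0.0325 ≈ 21.328 hours.
Number of half-lives elapsed: n = 47.2/21.328 ≈ 2.2131.
A₀ = A × 2^n = 29.7 × 2^2.2131 = 29.7 × 4.6367 ≈ 137.71 pmol.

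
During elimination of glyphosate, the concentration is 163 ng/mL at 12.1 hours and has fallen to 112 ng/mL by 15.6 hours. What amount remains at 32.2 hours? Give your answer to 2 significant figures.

Over Δt = 15.6 − 12.1 = 3.5 hours, the level fell by a factor of 163/112 ≈ 1.4554.
n = log₂(1.4554) ≈ 0.54137 half-lives, so t½ = 3.5/0.54137 ≈ 6.465 hours.
From t = 15.6 to t = 32.2: 112 × (1/2)^((32.2−15.6)/6.465) ≈ 18.892 ng/mL.

19 ng/mL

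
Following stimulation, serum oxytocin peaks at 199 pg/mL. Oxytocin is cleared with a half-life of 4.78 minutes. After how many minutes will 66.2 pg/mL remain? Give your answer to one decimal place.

Fraction remaining = 66.2/199 ≈ 0.33266.
n = log₂(199/66.2) = ln(3.006)/ln 2 ≈ 1.5879 half-lives.
t = n × t½ = 1.5879 × 4.78 ≈ 7.59 minutes.

7.6 minutes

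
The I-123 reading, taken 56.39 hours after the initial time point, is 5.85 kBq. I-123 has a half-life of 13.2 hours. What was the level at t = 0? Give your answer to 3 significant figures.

113 kBq

Number of half-lives elapsed: n = 56.39/13.2 ≈ 4.272.
A₀ = A × 2^n = 5.85 × 2^4.272 = 5.85 × 19.319 ≈ 113.02 kBq.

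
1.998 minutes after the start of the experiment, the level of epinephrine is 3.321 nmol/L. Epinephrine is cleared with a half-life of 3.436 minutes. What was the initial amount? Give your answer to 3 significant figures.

4.97 nmol/L

Number of half-lives elapsed: n = 1.998/3.436 ≈ 0.58149.
A₀ = A × 2^n = 3.321 × 2^0.58149 = 3.321 × 1.4964 ≈ 4.9695 nmol/L.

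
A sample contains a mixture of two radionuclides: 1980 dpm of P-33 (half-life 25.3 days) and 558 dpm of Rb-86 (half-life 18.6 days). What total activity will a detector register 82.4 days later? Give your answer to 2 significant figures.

230 dpm

P-33: 1980 × (1/2)^(82.4/25.3) = 1980 × (1/2)^3.2569 ≈ 207.13 dpm.
Rb-86: 558 × (1/2)^(82.4/18.6) = 558 × (1/2)^4.4301 ≈ 25.884 dpm.
Total = 207.13 + 25.884 ≈ 233.01 dpm.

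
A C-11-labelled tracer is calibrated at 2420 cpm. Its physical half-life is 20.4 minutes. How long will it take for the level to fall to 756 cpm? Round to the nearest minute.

34 minutes

Fraction remaining = 756/2420 ≈ 0.3124.
n = log₂(2420/756) = ln(3.2011)/ln 2 ≈ 1.6785 half-lives.
t = n × t½ = 1.6785 × 20.4 ≈ 34.242 minutes.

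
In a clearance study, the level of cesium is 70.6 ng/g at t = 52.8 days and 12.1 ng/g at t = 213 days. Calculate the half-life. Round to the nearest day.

Over Δt = 213 − 52.8 = 160.2 days, the level fell by a factor of 70.6/12.1 ≈ 5.8347.
n = log₂(5.8347) ≈ 2.5447 half-lives, so t½ = 160.2/2.5447 ≈ 62.955 days.

63 days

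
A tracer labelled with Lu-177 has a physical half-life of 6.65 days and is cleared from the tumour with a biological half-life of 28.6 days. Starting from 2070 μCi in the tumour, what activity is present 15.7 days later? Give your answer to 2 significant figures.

280 μCi

1/t_eff = 1/t_phys + 1/t_biol = 1/6.65 + 1/28.6 = 0.18534 per day.
t_eff = 6.65 × 28.6 / (6.65 + 28.6) ≈ 5.3955 days.
Remaining = 2070 × (1/2)^(15.7/5.3955) = 2070 × (1/2)^2.9099 ≈ 275.43 μCi.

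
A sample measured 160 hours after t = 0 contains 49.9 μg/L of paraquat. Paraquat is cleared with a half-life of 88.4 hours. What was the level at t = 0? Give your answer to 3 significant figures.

Number of half-lives elapsed: n = 160/88.4 ≈ 1.81.
A₀ = A × 2^n = 49.9 × 2^1.81 = 49.9 × 3.5063 ≈ 174.97 μg/L.

175 μg/L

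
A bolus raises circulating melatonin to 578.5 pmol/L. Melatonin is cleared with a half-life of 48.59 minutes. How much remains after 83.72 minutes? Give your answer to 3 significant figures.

Number of half-lives: n = 83.72/48.59 ≈ 1.723.
Remaining = 578.5 × (1/2)^1.723 = 578.5 × 0.30292 ≈ 175.24 pmol/L.

175 pmol/L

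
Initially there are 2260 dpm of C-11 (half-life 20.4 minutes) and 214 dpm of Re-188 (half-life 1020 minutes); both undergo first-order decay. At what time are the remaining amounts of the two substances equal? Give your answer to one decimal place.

Set 2260·(1/2)^(t/20.4) = 214·(1/2)^(t/1020).
Taking log₂: log₂(2260/214) = t·(1/20.4 − 1/1020).
log₂(10.561) = 3.4006; 1/20.4 − 1/1020 = 0.048039.
t = 3.4006 / 0.048039 ≈ 70.789 minutes.

70.8 minutes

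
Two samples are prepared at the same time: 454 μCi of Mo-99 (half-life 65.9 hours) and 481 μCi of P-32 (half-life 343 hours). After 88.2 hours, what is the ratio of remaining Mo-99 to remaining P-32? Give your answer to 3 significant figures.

0.446

Mo-99: 454 × (1/2)^(88.2/65.9) = 454 × (1/2)^1.3384 ≈ 179.54 μCi.
P-32: 481 × (1/2)^(88.2/343) = 481 × (1/2)^0.25714 ≈ 402.47 μCi.
Ratio ≈ 179.54 / 402.47 ≈ 0.44609.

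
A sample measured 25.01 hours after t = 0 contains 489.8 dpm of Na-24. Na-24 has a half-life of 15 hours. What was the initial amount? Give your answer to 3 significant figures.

Number of half-lives elapsed: n = 25.01/15 ≈ 1.6673.
A₀ = A × 2^n = 489.8 × 2^1.6673 = 489.8 × 3.1763 ≈ 1555.7 dpm.

1560 dpm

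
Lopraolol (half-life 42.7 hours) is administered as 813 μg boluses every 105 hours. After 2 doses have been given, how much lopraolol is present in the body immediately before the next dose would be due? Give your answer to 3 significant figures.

175 μg

The 2 doses were given 210, 105 hours ago.
Total = 813·(1/2)^(210/42.7) + 813·(1/2)^(105/42.7)
      = 26.892 + 147.86 ≈ 174.75 μg.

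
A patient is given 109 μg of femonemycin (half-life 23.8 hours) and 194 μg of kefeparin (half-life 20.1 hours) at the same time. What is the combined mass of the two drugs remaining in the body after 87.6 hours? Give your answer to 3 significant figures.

femonemycin: 109 × (1/2)^(87.6/23.8) = 109 × (1/2)^3.6807 ≈ 8.5003 μg.
kefeparin: 194 × (1/2)^(87.6/20.1) = 194 × (1/2)^4.3582 ≈ 9.4591 μg.
Total = 8.5003 + 9.4591 ≈ 17.959 μg.

18.0 μg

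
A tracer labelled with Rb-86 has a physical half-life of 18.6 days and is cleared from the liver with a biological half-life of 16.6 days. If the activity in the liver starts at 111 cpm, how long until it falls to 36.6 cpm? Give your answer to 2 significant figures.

14 days

1/t_eff = 1/t_phys + 1/t_biol = 1/18.6 + 1/16.6 = 0.114 per day.
t_eff = 18.6 × 16.6 / (18.6 + 16.6) ≈ 8.7716 days.
n = log₂(111/36.6) ≈ 1.6006; t = 1.6006 × 8.7716 ≈ 14.04 days.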